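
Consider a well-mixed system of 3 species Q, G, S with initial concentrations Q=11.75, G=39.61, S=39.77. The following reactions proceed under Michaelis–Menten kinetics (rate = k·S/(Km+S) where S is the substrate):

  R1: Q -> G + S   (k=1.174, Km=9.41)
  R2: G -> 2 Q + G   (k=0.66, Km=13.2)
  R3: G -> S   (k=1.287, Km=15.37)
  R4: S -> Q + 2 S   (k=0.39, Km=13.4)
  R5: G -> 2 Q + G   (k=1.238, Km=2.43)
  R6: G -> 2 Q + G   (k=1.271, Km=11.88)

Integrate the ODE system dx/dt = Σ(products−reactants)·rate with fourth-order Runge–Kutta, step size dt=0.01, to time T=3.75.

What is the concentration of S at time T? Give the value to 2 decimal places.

S at T = 47.34

RK4 with dt=0.01: 375 steps to T=3.75. Trajectory (selected grid times):
t=0.00: Q=11.75 G=39.61 S=39.77
t=0.42: Q=13.81 G=39.50 S=40.57
t=0.83: Q=15.79 G=39.42 S=41.36
t=1.25: Q=17.82 G=39.35 S=42.19
t=1.67: Q=19.83 G=39.29 S=43.03
t=2.08: Q=21.78 G=39.24 S=43.86
t=2.50: Q=23.77 G=39.20 S=44.73
t=2.92: Q=25.75 G=39.17 S=45.60
t=3.33: Q=27.68 G=39.14 S=46.46
t=3.75: Q=29.65 G=39.13 S=47.34
Read off S at T=3.75: 47.34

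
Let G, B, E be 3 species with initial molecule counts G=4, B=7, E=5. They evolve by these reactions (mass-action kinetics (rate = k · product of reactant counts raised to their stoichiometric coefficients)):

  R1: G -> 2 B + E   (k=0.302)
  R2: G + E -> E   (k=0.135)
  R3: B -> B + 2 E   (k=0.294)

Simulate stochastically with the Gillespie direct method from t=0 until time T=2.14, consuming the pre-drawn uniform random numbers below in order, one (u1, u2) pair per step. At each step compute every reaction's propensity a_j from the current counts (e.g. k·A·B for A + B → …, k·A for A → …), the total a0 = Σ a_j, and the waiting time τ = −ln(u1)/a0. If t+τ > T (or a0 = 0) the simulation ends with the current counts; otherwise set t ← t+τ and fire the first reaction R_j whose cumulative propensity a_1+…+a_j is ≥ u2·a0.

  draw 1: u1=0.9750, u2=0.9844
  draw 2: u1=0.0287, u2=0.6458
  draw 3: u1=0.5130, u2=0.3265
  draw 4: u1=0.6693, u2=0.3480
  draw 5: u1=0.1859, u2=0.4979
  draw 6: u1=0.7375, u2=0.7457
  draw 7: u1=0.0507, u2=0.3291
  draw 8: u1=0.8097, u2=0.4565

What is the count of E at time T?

E at T = 11

t=0.000: G=4 B=7 E=5
Draw 1: a1=1.208, a2=2.700, a3=2.058, a0=5.966; τ=−ln(0.9750)/5.966=0.004 → t=0.004; u2·a0=0.9844·5.966=5.873; a1+a2=3.908 < 5.873 ≤ a1+…+a3=5.966 → R3 fires; G=4 B=7 E=7
Draw 2: a1=1.208, a2=3.780, a3=2.058, a0=7.046; τ=−ln(0.0287)/7.046=0.504 → t=0.508; u2·a0=0.6458·7.046=4.550; a1=1.208 < 4.550 ≤ a1+a2=4.988 → R2 fires; G=3 B=7 E=7
Draw 3: a1=0.906, a2=2.835, a3=2.058, a0=5.799; τ=−ln(0.5130)/5.799=0.115 → t=0.623; u2·a0=0.3265·5.799=1.893; a1=0.906 < 1.893 ≤ a1+a2=3.741 → R2 fires; G=2 B=7 E=7
Draw 4: a1=0.604, a2=1.890, a3=2.058, a0=4.552; τ=−ln(0.6693)/4.552=0.088 → t=0.712; u2·a0=0.3480·4.552=1.584; a1=0.604 < 1.584 ≤ a1+a2=2.494 → R2 fires; G=1 B=7 E=7
Draw 5: a1=0.302, a2=0.945, a3=2.058, a0=3.305; τ=−ln(0.1859)/3.305=0.509 → t=1.221; u2·a0=0.4979·3.305=1.646; a1+a2=1.247 < 1.646 ≤ a1+…+a3=3.305 → R3 fires; G=1 B=7 E=9
Draw 6: a1=0.302, a2=1.215, a3=2.058, a0=3.575; τ=−ln(0.7375)/3.575=0.085 → t=1.306; u2·a0=0.7457·3.575=2.666; a1+a2=1.517 < 2.666 ≤ a1+…+a3=3.575 → R3 fires; G=1 B=7 E=11
Draw 7: a1=0.302, a2=1.485, a3=2.058, a0=3.845; τ=−ln(0.0507)/3.845=0.776 → t=2.081; u2·a0=0.3291·3.845=1.265; a1=0.302 < 1.265 ≤ a1+a2=1.787 → R2 fires; G=0 B=7 E=11
Draw 8: a1=0.000, a2=0.000, a3=2.058, a0=2.058; τ=−ln(0.8097)/2.058=0.103 → t=2.184 > T=2.14: stop.
Read off E at T=2.14: 11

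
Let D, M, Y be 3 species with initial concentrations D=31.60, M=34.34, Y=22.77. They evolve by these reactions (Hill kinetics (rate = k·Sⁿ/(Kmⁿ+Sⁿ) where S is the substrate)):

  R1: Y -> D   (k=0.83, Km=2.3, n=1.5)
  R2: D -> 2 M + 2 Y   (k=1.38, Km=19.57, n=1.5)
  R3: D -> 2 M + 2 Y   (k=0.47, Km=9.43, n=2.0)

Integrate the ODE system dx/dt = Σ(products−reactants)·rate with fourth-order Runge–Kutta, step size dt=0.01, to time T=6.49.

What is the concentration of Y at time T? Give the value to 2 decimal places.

RK4 with dt=0.01: 649 steps to T=6.49. Trajectory (selected grid times):
t=0.00: D=31.60 M=34.34 Y=22.77
t=0.72: D=31.20 M=36.29 Y=24.14
t=1.44: D=30.81 M=38.24 Y=25.50
t=2.16: D=30.43 M=40.17 Y=26.86
t=2.88: D=30.05 M=42.09 Y=28.20
t=3.61: D=29.67 M=44.03 Y=29.54
t=4.33: D=29.31 M=45.94 Y=30.86
t=5.05: D=28.95 M=47.83 Y=32.17
t=5.77: D=28.59 M=49.72 Y=33.47
t=6.49: D=28.24 M=51.59 Y=34.75
Read off Y at T=6.49: 34.75

Y at T = 34.75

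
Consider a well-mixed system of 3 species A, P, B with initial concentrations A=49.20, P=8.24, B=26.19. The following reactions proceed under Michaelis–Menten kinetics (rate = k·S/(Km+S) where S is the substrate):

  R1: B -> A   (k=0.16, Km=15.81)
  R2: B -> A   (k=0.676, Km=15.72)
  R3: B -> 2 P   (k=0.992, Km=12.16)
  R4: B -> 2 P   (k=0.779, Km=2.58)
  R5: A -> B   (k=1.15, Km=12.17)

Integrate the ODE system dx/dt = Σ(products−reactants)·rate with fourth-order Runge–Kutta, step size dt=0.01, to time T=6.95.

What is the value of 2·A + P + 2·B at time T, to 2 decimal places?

Check how each reaction changes W = 2·A + P + 2·B (weight of products minus weight of reactants):
R1: B -> A: (2·1) − (2·1) = 2 − 2 = 0
R2: B -> A: (2·1) − (2·1) = 2 − 2 = 0
R3: B -> 2 P: (1·2) − (2·1) = 2 − 2 = 0
R4: B -> 2 P: (1·2) − (2·1) = 2 − 2 = 0
R5: A -> B: (2·1) − (2·1) = 2 − 2 = 0
Every reaction leaves W unchanged, so W is conserved and no simulation is needed: W(T) = W(0) = 2·49.20 + 8.24 + 2·26.19 = 159.02

Value at T = 159.02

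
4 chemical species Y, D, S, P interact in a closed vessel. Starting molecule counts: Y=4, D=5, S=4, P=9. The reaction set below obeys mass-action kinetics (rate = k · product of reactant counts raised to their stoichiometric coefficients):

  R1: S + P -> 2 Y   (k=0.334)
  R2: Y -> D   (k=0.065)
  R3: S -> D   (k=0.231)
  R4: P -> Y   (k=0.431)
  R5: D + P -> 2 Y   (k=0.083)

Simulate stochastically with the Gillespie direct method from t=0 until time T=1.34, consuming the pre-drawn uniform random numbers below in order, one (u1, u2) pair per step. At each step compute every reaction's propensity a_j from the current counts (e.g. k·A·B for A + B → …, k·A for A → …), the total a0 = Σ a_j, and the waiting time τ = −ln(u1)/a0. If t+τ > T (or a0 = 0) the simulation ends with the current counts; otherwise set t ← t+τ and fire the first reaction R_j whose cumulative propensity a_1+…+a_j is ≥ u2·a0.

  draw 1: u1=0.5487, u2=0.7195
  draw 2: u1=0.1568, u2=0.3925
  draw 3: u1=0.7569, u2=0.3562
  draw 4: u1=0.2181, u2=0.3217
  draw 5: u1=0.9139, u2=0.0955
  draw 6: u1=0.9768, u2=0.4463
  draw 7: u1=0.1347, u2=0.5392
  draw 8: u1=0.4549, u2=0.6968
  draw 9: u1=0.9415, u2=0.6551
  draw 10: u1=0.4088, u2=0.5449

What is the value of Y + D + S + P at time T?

Value at T = 22

Check how each reaction changes W = Y + D + S + P (weight of products minus weight of reactants):
R1: S + P -> 2 Y: (1·2) − (1·1 + 1·1) = 2 − 2 = 0
R2: Y -> D: (1·1) − (1·1) = 1 − 1 = 0
R3: S -> D: (1·1) − (1·1) = 1 − 1 = 0
R4: P -> Y: (1·1) − (1·1) = 1 − 1 = 0
R5: D + P -> 2 Y: (1·2) − (1·1 + 1·1) = 2 − 2 = 0
Every reaction leaves W unchanged, so W is conserved and no simulation is needed: W(T) = W(0) = 4 + 5 + 4 + 9 = 22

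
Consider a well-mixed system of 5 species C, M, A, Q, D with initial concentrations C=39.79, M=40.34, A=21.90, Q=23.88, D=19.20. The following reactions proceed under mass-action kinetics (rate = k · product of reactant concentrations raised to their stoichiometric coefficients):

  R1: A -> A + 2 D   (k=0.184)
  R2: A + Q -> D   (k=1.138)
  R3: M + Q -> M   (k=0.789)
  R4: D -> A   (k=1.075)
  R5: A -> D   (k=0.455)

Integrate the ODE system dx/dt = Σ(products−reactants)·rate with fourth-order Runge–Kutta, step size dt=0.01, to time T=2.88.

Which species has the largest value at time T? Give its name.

RK4 with dt=0.01: 288 steps to T=2.88. Trajectory (selected grid times):
t=0.00: C=39.79 M=40.34 A=21.90 Q=23.88 D=19.20
t=0.32: C=39.79 M=40.34 A=19.11 Q=0.00 D=23.94
t=0.64: C=39.79 M=40.34 A=23.78 Q=0.00 D=21.80
t=0.96: C=39.79 M=40.34 A=27.41 Q=0.00 D=21.20
t=1.28: C=39.79 M=40.34 A=30.52 Q=0.00 D=21.51
t=1.60: C=39.79 M=40.34 A=33.40 Q=0.00 D=22.39
t=1.92: C=39.79 M=40.34 A=36.24 Q=0.00 D=23.65
t=2.24: C=39.79 M=40.34 A=39.14 Q=0.00 D=25.18
t=2.56: C=39.79 M=40.34 A=42.18 Q=0.00 D=26.93
t=2.88: C=39.79 M=40.34 A=45.40 Q=0.00 D=28.87
At T=2.88: C=39.79 M=40.34 A=45.40 Q=0.00 D=28.87; the largest is A.

Dominant species at T: A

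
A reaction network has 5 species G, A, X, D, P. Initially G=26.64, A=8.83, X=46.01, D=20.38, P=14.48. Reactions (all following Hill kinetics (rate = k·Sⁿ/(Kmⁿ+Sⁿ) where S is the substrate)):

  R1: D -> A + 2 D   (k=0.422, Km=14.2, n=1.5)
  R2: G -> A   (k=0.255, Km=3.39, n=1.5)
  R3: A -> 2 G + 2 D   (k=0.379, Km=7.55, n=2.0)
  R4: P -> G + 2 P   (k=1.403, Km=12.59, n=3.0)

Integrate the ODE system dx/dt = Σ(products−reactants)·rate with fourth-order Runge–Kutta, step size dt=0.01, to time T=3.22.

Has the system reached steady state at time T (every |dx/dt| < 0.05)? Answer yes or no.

Steady state at T: no

RK4 with dt=0.01: 322 steps to T=3.22. Trajectory (selected grid times):
t=0.00: G=26.64 A=8.83 X=46.01 D=20.38 P=14.48
t=0.36: G=27.02 A=8.94 X=46.01 D=20.63 P=14.79
t=0.72: G=27.41 A=9.04 X=46.01 D=20.89 P=15.10
t=1.07: G=27.79 A=9.14 X=46.01 D=21.14 P=15.42
t=1.43: G=28.20 A=9.25 X=46.01 D=21.41 P=15.75
t=1.79: G=28.61 A=9.35 X=46.01 D=21.67 P=16.09
t=2.15: G=29.04 A=9.46 X=46.01 D=21.93 P=16.43
t=2.50: G=29.45 A=9.56 X=46.01 D=22.19 P=16.77
t=2.86: G=29.89 A=9.66 X=46.01 D=22.46 P=17.13
t=3.22: G=30.34 A=9.77 X=46.01 D=22.74 P=17.50
Rates at T: R1=0.2825, R2=0.2458, R3=0.2373, R4=1.0222
dx/dt at T (Σ net stoichiometry × rate): G=+1.2509, A=+0.2911, X=+0.0000, D=+0.7571, P=+1.0222
Largest |dx/dt| is |+1.2509| (G) ≥ 0.05 → not steady.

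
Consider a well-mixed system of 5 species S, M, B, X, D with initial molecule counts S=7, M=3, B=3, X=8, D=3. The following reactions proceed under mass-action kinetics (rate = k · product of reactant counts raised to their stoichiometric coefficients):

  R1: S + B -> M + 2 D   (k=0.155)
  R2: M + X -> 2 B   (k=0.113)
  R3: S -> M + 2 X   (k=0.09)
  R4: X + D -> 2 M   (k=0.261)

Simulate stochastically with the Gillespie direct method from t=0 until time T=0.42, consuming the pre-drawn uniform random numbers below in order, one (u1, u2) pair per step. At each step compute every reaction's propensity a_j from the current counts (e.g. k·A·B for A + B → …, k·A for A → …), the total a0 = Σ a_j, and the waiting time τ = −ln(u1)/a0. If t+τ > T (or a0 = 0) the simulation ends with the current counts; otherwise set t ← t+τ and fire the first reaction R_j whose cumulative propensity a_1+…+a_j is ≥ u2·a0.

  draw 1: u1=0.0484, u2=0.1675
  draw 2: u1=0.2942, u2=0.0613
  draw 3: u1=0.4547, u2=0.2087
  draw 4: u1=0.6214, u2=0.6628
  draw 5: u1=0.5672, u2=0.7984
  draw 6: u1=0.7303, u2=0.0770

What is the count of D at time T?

D at T = 5

t=0.000: S=7 M=3 B=3 X=8 D=3
Draw 1: a1=3.255, a2=2.712, a3=0.630, a4=6.264, a0=12.861; τ=−ln(0.0484)/12.861=0.235 → t=0.235; u2·a0=0.1675·12.861=2.154 ≤ a1=3.255 → R1 fires; S=6 M=4 B=2 X=8 D=5
Draw 2: a1=1.860, a2=3.616, a3=0.540, a4=10.440, a0=16.456; τ=−ln(0.2942)/16.456=0.074 → t=0.310; u2·a0=0.0613·16.456=1.009 ≤ a1=1.860 → R1 fires; S=5 M=5 B=1 X=8 D=7
Draw 3: a1=0.775, a2=4.520, a3=0.450, a4=14.616, a0=20.361; τ=−ln(0.4547)/20.361=0.039 → t=0.349; u2·a0=0.2087·20.361=4.249; a1=0.775 < 4.249 ≤ a1+a2=5.295 → R2 fires; S=5 M=4 B=3 X=7 D=7
Draw 4: a1=2.325, a2=3.164, a3=0.450, a4=12.789, a0=18.728; τ=−ln(0.6214)/18.728=0.025 → t=0.374; u2·a0=0.6628·18.728=12.413; a1+…+a3=5.939 < 12.413 ≤ a1+…+a4=18.728 → R4 fires; S=5 M=6 B=3 X=6 D=6
Draw 5: a1=2.325, a2=4.068, a3=0.450, a4=9.396, a0=16.239; τ=−ln(0.5672)/16.239=0.035 → t=0.409; u2·a0=0.7984·16.239=12.965; a1+…+a3=6.843 < 12.965 ≤ a1+…+a4=16.239 → R4 fires; S=5 M=8 B=3 X=5 D=5
Draw 6: a1=2.325, a2=4.520, a3=0.450, a4=6.525, a0=13.820; τ=−ln(0.7303)/13.820=0.023 → t=0.432 > T=0.42: stop.
Read off D at T=0.42: 5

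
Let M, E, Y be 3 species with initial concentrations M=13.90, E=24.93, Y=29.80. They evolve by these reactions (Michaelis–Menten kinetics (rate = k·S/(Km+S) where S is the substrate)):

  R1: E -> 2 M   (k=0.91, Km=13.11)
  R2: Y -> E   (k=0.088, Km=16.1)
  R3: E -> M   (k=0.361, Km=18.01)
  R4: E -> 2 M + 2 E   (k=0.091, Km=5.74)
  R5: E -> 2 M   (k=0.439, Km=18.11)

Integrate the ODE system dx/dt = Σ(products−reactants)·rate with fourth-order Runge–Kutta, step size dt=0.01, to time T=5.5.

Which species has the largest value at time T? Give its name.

RK4 with dt=0.01: 550 steps to T=5.5. Trajectory (selected grid times):
t=0.00: M=13.90 E=24.93 Y=29.80
t=0.61: M=15.15 E=24.37 Y=29.77
t=1.22: M=16.39 E=23.81 Y=29.73
t=1.83: M=17.62 E=23.25 Y=29.70
t=2.44: M=18.84 E=22.71 Y=29.66
t=3.06: M=20.07 E=22.16 Y=29.63
t=3.67: M=21.26 E=21.62 Y=29.59
t=4.28: M=22.45 E=21.09 Y=29.56
t=4.89: M=23.62 E=20.57 Y=29.52
t=5.50: M=24.78 E=20.05 Y=29.49
At T=5.5: M=24.78 E=20.05 Y=29.49; the largest is Y.

Dominant species at T: Y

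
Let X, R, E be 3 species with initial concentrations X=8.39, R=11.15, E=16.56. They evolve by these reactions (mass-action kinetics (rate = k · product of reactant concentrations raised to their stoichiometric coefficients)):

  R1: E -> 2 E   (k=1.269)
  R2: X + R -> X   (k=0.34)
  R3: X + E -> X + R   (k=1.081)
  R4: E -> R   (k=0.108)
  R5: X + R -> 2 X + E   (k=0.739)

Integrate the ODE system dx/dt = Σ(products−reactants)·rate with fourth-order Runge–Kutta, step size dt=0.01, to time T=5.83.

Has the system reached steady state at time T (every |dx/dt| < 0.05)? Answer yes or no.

Steady state at T: yes

RK4 with dt=0.01: 583 steps to T=5.83. Trajectory (selected grid times):
t=0.00: X=8.39 R=11.15 E=16.56
t=0.65: X=76.36 R=0.03 E=0.02
t=1.30: X=76.48 R=0.00 E=0.00
t=1.94: X=76.48 R=0.00 E=0.00
t=2.59: X=76.48 R=0.00 E=0.00
t=3.24: X=76.48 R=0.00 E=0.00
t=3.89: X=76.48 R=0.00 E=0.00
t=4.53: X=76.48 R=0.00 E=0.00
t=5.18: X=76.48 R=0.00 E=0.00
t=5.83: X=76.48 R=0.00 E=0.00
Rates at T: R1=0.0000, R2=0.0000, R3=0.0000, R4=0.0000, R5=0.0000
dx/dt at T (Σ net stoichiometry × rate): X=+0.0000, R=-0.0000, E=-0.0000
Largest |dx/dt| is |+0.0000| (X) < 0.05 → steady.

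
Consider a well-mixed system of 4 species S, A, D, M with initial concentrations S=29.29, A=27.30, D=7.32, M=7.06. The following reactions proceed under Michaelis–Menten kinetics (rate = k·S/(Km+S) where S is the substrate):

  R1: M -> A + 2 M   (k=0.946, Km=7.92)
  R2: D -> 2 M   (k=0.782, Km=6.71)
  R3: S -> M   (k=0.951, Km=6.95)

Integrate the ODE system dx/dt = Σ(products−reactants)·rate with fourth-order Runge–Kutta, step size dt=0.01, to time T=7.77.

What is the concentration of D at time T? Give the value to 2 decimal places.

RK4 with dt=0.01: 777 steps to T=7.77. Trajectory (selected grid times):
t=0.00: S=29.29 A=27.30 D=7.32 M=7.06
t=0.86: S=28.63 A=27.71 D=6.97 M=8.82
t=1.73: S=27.97 A=28.16 D=6.63 M=10.62
t=2.59: S=27.31 A=28.64 D=6.30 M=12.42
t=3.45: S=26.66 A=29.15 D=5.98 M=14.22
t=4.32: S=26.01 A=29.69 D=5.66 M=16.05
t=5.18: S=25.36 A=30.25 D=5.36 M=17.85
t=6.04: S=24.72 A=30.82 D=5.07 M=19.65
t=6.91: S=24.08 A=31.41 D=4.78 M=21.47
t=7.77: S=23.45 A=32.01 D=4.50 M=23.25
Read off D at T=7.77: 4.50

D at T = 4.50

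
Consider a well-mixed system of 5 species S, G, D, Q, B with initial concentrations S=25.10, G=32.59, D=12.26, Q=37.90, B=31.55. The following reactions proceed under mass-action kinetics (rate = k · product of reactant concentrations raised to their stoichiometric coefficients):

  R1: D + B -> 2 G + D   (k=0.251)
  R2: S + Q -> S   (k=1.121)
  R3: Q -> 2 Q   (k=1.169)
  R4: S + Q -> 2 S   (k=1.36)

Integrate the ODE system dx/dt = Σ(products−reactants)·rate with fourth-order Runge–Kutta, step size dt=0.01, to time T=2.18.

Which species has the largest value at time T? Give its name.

Dominant species at T: G

RK4 with dt=0.01: 218 steps to T=2.18. Trajectory (selected grid times):
t=0.00: S=25.10 G=32.59 D=12.26 Q=37.90 B=31.55
t=0.24: S=46.16 G=65.54 D=12.26 Q=0.00 B=15.07
t=0.48: S=46.16 G=81.28 D=12.26 Q=0.00 B=7.20
t=0.73: S=46.16 G=89.02 D=12.26 Q=0.00 B=3.34
t=0.97: S=46.16 G=92.50 D=12.26 Q=0.00 B=1.59
t=1.21: S=46.16 G=94.17 D=12.26 Q=0.00 B=0.76
t=1.45: S=46.16 G=94.96 D=12.26 Q=0.00 B=0.36
t=1.70: S=46.16 G=95.35 D=12.26 Q=0.00 B=0.17
t=1.94: S=46.16 G=95.53 D=12.26 Q=0.00 B=0.08
t=2.18: S=46.16 G=95.61 D=12.26 Q=0.00 B=0.04
At T=2.18: S=46.16 G=95.61 D=12.26 Q=0.00 B=0.04; the largest is G.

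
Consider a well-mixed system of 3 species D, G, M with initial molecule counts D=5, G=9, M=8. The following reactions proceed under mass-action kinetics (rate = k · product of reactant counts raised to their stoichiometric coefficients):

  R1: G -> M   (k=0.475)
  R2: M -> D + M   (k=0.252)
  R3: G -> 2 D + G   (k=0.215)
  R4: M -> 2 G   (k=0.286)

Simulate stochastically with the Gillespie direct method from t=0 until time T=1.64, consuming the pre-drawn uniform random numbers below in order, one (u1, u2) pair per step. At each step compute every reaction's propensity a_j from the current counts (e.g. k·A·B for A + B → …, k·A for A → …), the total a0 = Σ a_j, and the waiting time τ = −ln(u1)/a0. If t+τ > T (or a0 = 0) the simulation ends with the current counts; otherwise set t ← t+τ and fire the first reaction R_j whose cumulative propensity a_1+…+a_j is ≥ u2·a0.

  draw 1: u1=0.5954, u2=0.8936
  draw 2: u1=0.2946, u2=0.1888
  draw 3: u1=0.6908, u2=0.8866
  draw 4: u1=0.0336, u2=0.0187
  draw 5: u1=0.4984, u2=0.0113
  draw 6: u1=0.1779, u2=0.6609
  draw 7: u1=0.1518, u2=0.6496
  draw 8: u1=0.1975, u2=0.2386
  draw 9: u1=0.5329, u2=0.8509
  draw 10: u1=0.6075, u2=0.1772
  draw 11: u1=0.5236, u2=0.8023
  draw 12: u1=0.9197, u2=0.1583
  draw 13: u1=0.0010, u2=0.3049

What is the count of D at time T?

D at T = 9

t=0.000: D=5 G=9 M=8
Draw 1: a1=4.275, a2=2.016, a3=1.935, a4=2.288, a0=10.514; τ=−ln(0.5954)/10.514=0.049 → t=0.049; u2·a0=0.8936·10.514=9.395; a1+…+a3=8.226 < 9.395 ≤ a1+…+a4=10.514 → R4 fires; D=5 G=11 M=7
Draw 2: a1=5.225, a2=1.764, a3=2.365, a4=2.002, a0=11.356; τ=−ln(0.2946)/11.356=0.108 → t=0.157; u2·a0=0.1888·11.356=2.144 ≤ a1=5.225 → R1 fires; D=5 G=10 M=8
Draw 3: a1=4.750, a2=2.016, a3=2.150, a4=2.288, a0=11.204; τ=−ln(0.6908)/11.204=0.033 → t=0.190; u2·a0=0.8866·11.204=9.933; a1+…+a3=8.916 < 9.933 ≤ a1+…+a4=11.204 → R4 fires; D=5 G=12 M=7
Draw 4: a1=5.700, a2=1.764, a3=2.580, a4=2.002, a0=12.046; τ=−ln(0.0336)/12.046=0.282 → t=0.472; u2·a0=0.0187·12.046=0.225 ≤ a1=5.700 → R1 fires; D=5 G=11 M=8
Draw 5: a1=5.225, a2=2.016, a3=2.365, a4=2.288, a0=11.894; τ=−ln(0.4984)/11.894=0.059 → t=0.530; u2·a0=0.0113·11.894=0.134 ≤ a1=5.225 → R1 fires; D=5 G=10 M=9
Draw 6: a1=4.750, a2=2.268, a3=2.150, a4=2.574, a0=11.742; τ=−ln(0.1779)/11.742=0.147 → t=0.677; u2·a0=0.6609·11.742=7.760; a1+a2=7.018 < 7.760 ≤ a1+…+a3=9.168 → R3 fires; D=7 G=10 M=9
Draw 7: a1=4.750, a2=2.268, a3=2.150, a4=2.574, a0=11.742; τ=−ln(0.1518)/11.742=0.161 → t=0.838; u2·a0=0.6496·11.742=7.628; a1+a2=7.018 < 7.628 ≤ a1+…+a3=9.168 → R3 fires; D=9 G=10 M=9
Draw 8: a1=4.750, a2=2.268, a3=2.150, a4=2.574, a0=11.742; τ=−ln(0.1975)/11.742=0.138 → t=0.976; u2·a0=0.2386·11.742=2.802 ≤ a1=4.750 → R1 fires; D=9 G=9 M=10
Draw 9: a1=4.275, a2=2.520, a3=1.935, a4=2.860, a0=11.590; τ=−ln(0.5329)/11.590=0.054 → t=1.030; u2·a0=0.8509·11.590=9.862; a1+…+a3=8.730 < 9.862 ≤ a1+…+a4=11.590 → R4 fires; D=9 G=11 M=9
Draw 10: a1=5.225, a2=2.268, a3=2.365, a4=2.574, a0=12.432; τ=−ln(0.6075)/12.432=0.040 → t=1.070; u2·a0=0.1772·12.432=2.203 ≤ a1=5.225 → R1 fires; D=9 G=10 M=10
Draw 11: a1=4.750, a2=2.520, a3=2.150, a4=2.860, a0=12.280; τ=−ln(0.5236)/12.280=0.053 → t=1.123; u2·a0=0.8023·12.280=9.852; a1+…+a3=9.420 < 9.852 ≤ a1+…+a4=12.280 → R4 fires; D=9 G=12 M=9
Draw 12: a1=5.700, a2=2.268, a3=2.580, a4=2.574, a0=13.122; τ=−ln(0.9197)/13.122=0.006 → t=1.129; u2·a0=0.1583·13.122=2.077 ≤ a1=5.700 → R1 fires; D=9 G=11 M=10
Draw 13: a1=5.225, a2=2.520, a3=2.365, a4=2.860, a0=12.970; τ=−ln(0.0010)/12.970=0.533 → t=1.662 > T=1.64: stop.
Read off D at T=1.64: 9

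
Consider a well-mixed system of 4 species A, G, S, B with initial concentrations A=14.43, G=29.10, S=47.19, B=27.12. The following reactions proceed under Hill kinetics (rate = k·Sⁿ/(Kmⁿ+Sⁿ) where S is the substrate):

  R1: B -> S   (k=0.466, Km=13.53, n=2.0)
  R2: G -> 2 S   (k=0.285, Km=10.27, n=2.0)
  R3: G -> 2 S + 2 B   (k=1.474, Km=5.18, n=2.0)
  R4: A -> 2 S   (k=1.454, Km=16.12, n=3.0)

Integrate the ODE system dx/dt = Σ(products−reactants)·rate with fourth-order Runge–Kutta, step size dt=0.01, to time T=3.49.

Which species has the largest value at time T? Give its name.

Dominant species at T: S

RK4 with dt=0.01: 349 steps to T=3.49. Trajectory (selected grid times):
t=0.00: A=14.43 G=29.10 S=47.19 B=27.12
t=0.39: A=14.20 G=28.44 S=49.11 B=28.09
t=0.78: A=13.97 G=27.79 S=51.02 B=29.05
t=1.16: A=13.75 G=27.15 S=52.87 B=29.99
t=1.55: A=13.54 G=26.50 S=54.75 B=30.94
t=1.94: A=13.33 G=25.85 S=56.62 B=31.90
t=2.33: A=13.13 G=25.21 S=58.48 B=32.85
t=2.71: A=12.94 G=24.58 S=60.27 B=33.77
t=3.10: A=12.75 G=23.93 S=62.10 B=34.71
t=3.49: A=12.56 G=23.29 S=63.91 B=35.65
At T=3.49: A=12.56 G=23.29 S=63.91 B=35.65; the largest is S.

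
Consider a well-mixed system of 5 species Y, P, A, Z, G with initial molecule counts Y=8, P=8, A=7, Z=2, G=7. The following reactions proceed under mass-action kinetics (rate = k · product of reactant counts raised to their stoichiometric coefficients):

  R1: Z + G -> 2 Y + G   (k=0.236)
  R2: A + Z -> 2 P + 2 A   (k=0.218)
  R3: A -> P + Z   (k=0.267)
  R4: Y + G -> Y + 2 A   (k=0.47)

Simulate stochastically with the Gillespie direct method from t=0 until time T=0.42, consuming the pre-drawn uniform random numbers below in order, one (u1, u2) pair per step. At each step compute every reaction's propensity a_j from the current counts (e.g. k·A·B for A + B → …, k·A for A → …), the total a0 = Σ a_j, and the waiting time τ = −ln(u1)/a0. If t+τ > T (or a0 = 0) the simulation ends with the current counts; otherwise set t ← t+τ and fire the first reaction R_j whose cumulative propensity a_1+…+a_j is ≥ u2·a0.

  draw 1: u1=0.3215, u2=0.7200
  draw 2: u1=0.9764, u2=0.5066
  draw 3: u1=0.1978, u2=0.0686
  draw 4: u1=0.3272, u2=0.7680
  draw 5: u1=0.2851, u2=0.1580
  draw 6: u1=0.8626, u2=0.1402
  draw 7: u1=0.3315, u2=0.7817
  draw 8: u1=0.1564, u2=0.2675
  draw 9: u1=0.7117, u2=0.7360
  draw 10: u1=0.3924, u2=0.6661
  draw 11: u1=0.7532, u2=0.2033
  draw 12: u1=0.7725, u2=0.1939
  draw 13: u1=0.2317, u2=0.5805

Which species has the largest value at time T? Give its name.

t=0.000: Y=8 P=8 A=7 Z=2 G=7
Draw 1: a1=3.304, a2=3.052, a3=1.869, a4=26.320, a0=34.545; τ=−ln(0.3215)/34.545=0.033 → t=0.033; u2·a0=0.7200·34.545=24.872; a1+…+a3=8.225 < 24.872 ≤ a1+…+a4=34.545 → R4 fires; Y=8 P=8 A=9 Z=2 G=6
Draw 2: a1=2.832, a2=3.924, a3=2.403, a4=22.560, a0=31.719; τ=−ln(0.9764)/31.719=0.001 → t=0.034; u2·a0=0.5066·31.719=16.069; a1+…+a3=9.159 < 16.069 ≤ a1+…+a4=31.719 → R4 fires; Y=8 P=8 A=11 Z=2 G=5
Draw 3: a1=2.360, a2=4.796, a3=2.937, a4=18.800, a0=28.893; τ=−ln(0.1978)/28.893=0.056 → t=0.090; u2·a0=0.0686·28.893=1.982 ≤ a1=2.360 → R1 fires; Y=10 P=8 A=11 Z=1 G=5
Draw 4: a1=1.180, a2=2.398, a3=2.937, a4=23.500, a0=30.015; τ=−ln(0.3272)/30.015=0.037 → t=0.127; u2·a0=0.7680·30.015=23.052; a1+…+a3=6.515 < 23.052 ≤ a1+…+a4=30.015 → R4 fires; Y=10 P=8 A=13 Z=1 G=4
Draw 5: a1=0.944, a2=2.834, a3=3.471, a4=18.800, a0=26.049; τ=−ln(0.2851)/26.049=0.048 → t=0.175; u2·a0=0.1580·26.049=4.116; a1+a2=3.778 < 4.116 ≤ a1+…+a3=7.249 → R3 fires; Y=10 P=9 A=12 Z=2 G=4
Draw 6: a1=1.888, a2=5.232, a3=3.204, a4=18.800, a0=29.124; τ=−ln(0.8626)/29.124=0.005 → t=0.180; u2·a0=0.1402·29.124=4.083; a1=1.888 < 4.083 ≤ a1+a2=7.120 → R2 fires; Y=10 P=11 A=13 Z=1 G=4
Draw 7: a1=0.944, a2=2.834, a3=3.471, a4=18.800, a0=26.049; τ=−ln(0.3315)/26.049=0.042 → t=0.223; u2·a0=0.7817·26.049=20.363; a1+…+a3=7.249 < 20.363 ≤ a1+…+a4=26.049 → R4 fires; Y=10 P=11 A=15 Z=1 G=3
Draw 8: a1=0.708, a2=3.270, a3=4.005, a4=14.100, a0=22.083; τ=−ln(0.1564)/22.083=0.084 → t=0.307; u2·a0=0.2675·22.083=5.907; a1+a2=3.978 < 5.907 ≤ a1+…+a3=7.983 → R3 fires; Y=10 P=12 A=14 Z=2 G=3
Draw 9: a1=1.416, a2=6.104, a3=3.738, a4=14.100, a0=25.358; τ=−ln(0.7117)/25.358=0.013 → t=0.320; u2·a0=0.7360·25.358=18.663; a1+…+a3=11.258 < 18.663 ≤ a1+…+a4=25.358 → R4 fires; Y=10 P=12 A=16 Z=2 G=2
Draw 10: a1=0.944, a2=6.976, a3=4.272, a4=9.400, a0=21.592; τ=−ln(0.3924)/21.592=0.043 → t=0.363; u2·a0=0.6661·21.592=14.382; a1+…+a3=12.192 < 14.382 ≤ a1+…+a4=21.592 → R4 fires; Y=10 P=12 A=18 Z=2 G=1
Draw 11: a1=0.472, a2=7.848, a3=4.806, a4=4.700, a0=17.826; τ=−ln(0.7532)/17.826=0.016 → t=0.379; u2·a0=0.2033·17.826=3.624; a1=0.472 < 3.624 ≤ a1+a2=8.320 → R2 fires; Y=10 P=14 A=19 Z=1 G=1
Draw 12: a1=0.236, a2=4.142, a3=5.073, a4=4.700, a0=14.151; τ=−ln(0.7725)/14.151=0.018 → t=0.397; u2·a0=0.1939·14.151=2.744; a1=0.236 < 2.744 ≤ a1+a2=4.378 → R2 fires; Y=10 P=16 A=20 Z=0 G=1
Draw 13: a1=0.000, a2=0.000, a3=5.340, a4=4.700, a0=10.040; τ=−ln(0.2317)/10.040=0.146 → t=0.543 > T=0.42: stop.
At T=0.42: Y=10 P=16 A=20 Z=0 G=1; the largest is A.

Dominant species at T: A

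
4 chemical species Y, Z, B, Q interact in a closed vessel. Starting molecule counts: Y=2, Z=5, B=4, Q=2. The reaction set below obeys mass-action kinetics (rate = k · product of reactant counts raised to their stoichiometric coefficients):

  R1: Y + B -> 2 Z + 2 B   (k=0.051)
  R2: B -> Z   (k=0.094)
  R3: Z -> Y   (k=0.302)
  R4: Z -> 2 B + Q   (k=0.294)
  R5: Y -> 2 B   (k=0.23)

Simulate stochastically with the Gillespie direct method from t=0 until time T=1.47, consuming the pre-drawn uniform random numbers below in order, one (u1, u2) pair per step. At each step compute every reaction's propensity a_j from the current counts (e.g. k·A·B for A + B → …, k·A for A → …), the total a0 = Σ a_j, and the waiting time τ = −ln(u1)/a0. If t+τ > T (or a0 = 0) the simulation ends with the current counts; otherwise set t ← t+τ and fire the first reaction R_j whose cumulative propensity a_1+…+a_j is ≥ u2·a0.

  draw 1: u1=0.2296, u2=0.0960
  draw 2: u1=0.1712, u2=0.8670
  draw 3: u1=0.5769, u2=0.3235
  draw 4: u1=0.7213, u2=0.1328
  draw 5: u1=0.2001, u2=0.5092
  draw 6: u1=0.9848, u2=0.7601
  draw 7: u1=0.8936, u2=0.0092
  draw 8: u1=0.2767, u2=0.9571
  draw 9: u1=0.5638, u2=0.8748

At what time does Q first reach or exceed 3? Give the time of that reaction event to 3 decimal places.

Threshold first reached at t = 0.693

t=0.000: Y=2 Z=5 B=4 Q=2
Draw 1: a1=0.408, a2=0.376, a3=1.510, a4=1.470, a5=0.460, a0=4.224; τ=−ln(0.2296)/4.224=0.348 → t=0.348; u2·a0=0.0960·4.224=0.406 ≤ a1=0.408 → R1 fires; Y=1 Z=7 B=5 Q=2
Draw 2: a1=0.255, a2=0.470, a3=2.114, a4=2.058, a5=0.230, a0=5.127; τ=−ln(0.1712)/5.127=0.344 → t=0.693; u2·a0=0.8670·5.127=4.445; a1+…+a3=2.839 < 4.445 ≤ a1+…+a4=4.897 → R4 fires; Y=1 Z=6 B=7 Q=3
Draw 3: a1=0.357, a2=0.658, a3=1.812, a4=1.764, a5=0.230, a0=4.821; τ=−ln(0.5769)/4.821=0.114 → t=0.807; u2·a0=0.3235·4.821=1.560; a1+a2=1.015 < 1.560 ≤ a1+…+a3=2.827 → R3 fires; Y=2 Z=5 B=7 Q=3
Draw 4: a1=0.714, a2=0.658, a3=1.510, a4=1.470, a5=0.460, a0=4.812; τ=−ln(0.7213)/4.812=0.068 → t=0.875; u2·a0=0.1328·4.812=0.639 ≤ a1=0.714 → R1 fires; Y=1 Z=7 B=8 Q=3
Draw 5: a1=0.408, a2=0.752, a3=2.114, a4=2.058, a5=0.230, a0=5.562; τ=−ln(0.2001)/5.562=0.289 → t=1.164; u2·a0=0.5092·5.562=2.832; a1+a2=1.160 < 2.832 ≤ a1+…+a3=3.274 → R3 fires; Y=2 Z=6 B=8 Q=3
Draw 6: a1=0.816, a2=0.752, a3=1.812, a4=1.764, a5=0.460, a0=5.604; τ=−ln(0.9848)/5.604=0.003 → t=1.167; u2·a0=0.7601·5.604=4.260; a1+…+a3=3.380 < 4.260 ≤ a1+…+a4=5.144 → R4 fires; Y=2 Z=5 B=10 Q=4
Draw 7: a1=1.020, a2=0.940, a3=1.510, a4=1.470, a5=0.460, a0=5.400; τ=−ln(0.8936)/5.400=0.021 → t=1.187; u2·a0=0.0092·5.400=0.050 ≤ a1=1.020 → R1 fires; Y=1 Z=7 B=11 Q=4
Draw 8: a1=0.561, a2=1.034, a3=2.114, a4=2.058, a5=0.230, a0=5.997; τ=−ln(0.2767)/5.997=0.214 → t=1.402; u2·a0=0.9571·5.997=5.740; a1+…+a3=3.709 < 5.740 ≤ a1+…+a4=5.767 → R4 fires; Y=1 Z=6 B=13 Q=5
Draw 9: a1=0.663, a2=1.222, a3=1.812, a4=1.764, a5=0.230, a0=5.691; τ=−ln(0.5638)/5.691=0.101 → t=1.502 > T=1.47: stop.
Q first becomes ≥ 3 when it reaches 3 at the event at t=0.693.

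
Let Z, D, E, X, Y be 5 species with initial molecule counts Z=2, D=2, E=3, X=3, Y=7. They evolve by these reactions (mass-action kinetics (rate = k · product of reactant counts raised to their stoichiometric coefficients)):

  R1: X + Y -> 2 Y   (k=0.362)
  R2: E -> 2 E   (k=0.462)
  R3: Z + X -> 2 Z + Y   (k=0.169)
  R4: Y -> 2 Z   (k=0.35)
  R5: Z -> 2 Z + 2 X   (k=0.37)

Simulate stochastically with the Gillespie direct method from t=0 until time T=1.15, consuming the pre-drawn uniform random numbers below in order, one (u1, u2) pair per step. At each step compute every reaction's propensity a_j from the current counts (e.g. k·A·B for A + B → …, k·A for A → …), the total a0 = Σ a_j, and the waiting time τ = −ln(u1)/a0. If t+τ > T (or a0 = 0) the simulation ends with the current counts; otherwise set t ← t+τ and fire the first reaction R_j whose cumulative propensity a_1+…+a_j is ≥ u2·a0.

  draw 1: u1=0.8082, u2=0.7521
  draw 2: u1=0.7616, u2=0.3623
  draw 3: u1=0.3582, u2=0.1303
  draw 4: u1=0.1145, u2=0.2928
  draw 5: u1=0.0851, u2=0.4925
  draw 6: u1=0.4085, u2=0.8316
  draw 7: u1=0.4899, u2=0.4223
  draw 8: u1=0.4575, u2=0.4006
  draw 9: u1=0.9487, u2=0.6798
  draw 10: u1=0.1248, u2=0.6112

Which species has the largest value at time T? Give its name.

t=0.000: Z=2 D=2 E=3 X=3 Y=7
Draw 1: a1=7.602, a2=1.386, a3=1.014, a4=2.450, a5=0.740, a0=13.192; τ=−ln(0.8082)/13.192=0.016 → t=0.016; u2·a0=0.7521·13.192=9.922; a1+a2=8.988 < 9.922 ≤ a1+…+a3=10.002 → R3 fires; Z=3 D=2 E=3 X=2 Y=8
Draw 2: a1=5.792, a2=1.386, a3=1.014, a4=2.800, a5=1.110, a0=12.102; τ=−ln(0.7616)/12.102=0.023 → t=0.039; u2·a0=0.3623·12.102=4.385 ≤ a1=5.792 → R1 fires; Z=3 D=2 E=3 X=1 Y=9
Draw 3: a1=3.258, a2=1.386, a3=0.507, a4=3.150, a5=1.110, a0=9.411; τ=−ln(0.3582)/9.411=0.109 → t=0.148; u2·a0=0.1303·9.411=1.226 ≤ a1=3.258 → R1 fires; Z=3 D=2 E=3 X=0 Y=10
Draw 4: a1=0.000, a2=1.386, a3=0.000, a4=3.500, a5=1.110, a0=5.996; τ=−ln(0.1145)/5.996=0.361 → t=0.509; u2·a0=0.2928·5.996=1.756; a1+…+a3=1.386 < 1.756 ≤ a1+…+a4=4.886 → R4 fires; Z=5 D=2 E=3 X=0 Y=9
Draw 5: a1=0.000, a2=1.386, a3=0.000, a4=3.150, a5=1.850, a0=6.386; τ=−ln(0.0851)/6.386=0.386 → t=0.895; u2·a0=0.4925·6.386=3.145; a1+…+a3=1.386 < 3.145 ≤ a1+…+a4=4.536 → R4 fires; Z=7 D=2 E=3 X=0 Y=8
Draw 6: a1=0.000, a2=1.386, a3=0.000, a4=2.800, a5=2.590, a0=6.776; τ=−ln(0.4085)/6.776=0.132 → t=1.027; u2·a0=0.8316·6.776=5.635; a1+…+a4=4.186 < 5.635 ≤ a1+…+a5=6.776 → R5 fires; Z=8 D=2 E=3 X=2 Y=8
Draw 7: a1=5.792, a2=1.386, a3=2.704, a4=2.800, a5=2.960, a0=15.642; τ=−ln(0.4899)/15.642=0.046 → t=1.073; u2·a0=0.4223·15.642=6.606; a1=5.792 < 6.606 ≤ a1+a2=7.178 → R2 fires; Z=8 D=2 E=4 X=2 Y=8
Draw 8: a1=5.792, a2=1.848, a3=2.704, a4=2.800, a5=2.960, a0=16.104; τ=−ln(0.4575)/16.104=0.049 → t=1.121; u2·a0=0.4006·16.104=6.451; a1=5.792 < 6.451 ≤ a1+a2=7.640 → R2 fires; Z=8 D=2 E=5 X=2 Y=8
Draw 9: a1=5.792, a2=2.310, a3=2.704, a4=2.800, a5=2.960, a0=16.566; τ=−ln(0.9487)/16.566=0.003 → t=1.124; u2·a0=0.6798·16.566=11.262; a1+…+a3=10.806 < 11.262 ≤ a1+…+a4=13.606 → R4 fires; Z=10 D=2 E=5 X=2 Y=7
Draw 10: a1=5.068, a2=2.310, a3=3.380, a4=2.450, a5=3.700, a0=16.908; τ=−ln(0.1248)/16.908=0.123 → t=1.248 > T=1.15: stop.
At T=1.15: Z=10 D=2 E=5 X=2 Y=7; the largest is Z.

Dominant species at T: Z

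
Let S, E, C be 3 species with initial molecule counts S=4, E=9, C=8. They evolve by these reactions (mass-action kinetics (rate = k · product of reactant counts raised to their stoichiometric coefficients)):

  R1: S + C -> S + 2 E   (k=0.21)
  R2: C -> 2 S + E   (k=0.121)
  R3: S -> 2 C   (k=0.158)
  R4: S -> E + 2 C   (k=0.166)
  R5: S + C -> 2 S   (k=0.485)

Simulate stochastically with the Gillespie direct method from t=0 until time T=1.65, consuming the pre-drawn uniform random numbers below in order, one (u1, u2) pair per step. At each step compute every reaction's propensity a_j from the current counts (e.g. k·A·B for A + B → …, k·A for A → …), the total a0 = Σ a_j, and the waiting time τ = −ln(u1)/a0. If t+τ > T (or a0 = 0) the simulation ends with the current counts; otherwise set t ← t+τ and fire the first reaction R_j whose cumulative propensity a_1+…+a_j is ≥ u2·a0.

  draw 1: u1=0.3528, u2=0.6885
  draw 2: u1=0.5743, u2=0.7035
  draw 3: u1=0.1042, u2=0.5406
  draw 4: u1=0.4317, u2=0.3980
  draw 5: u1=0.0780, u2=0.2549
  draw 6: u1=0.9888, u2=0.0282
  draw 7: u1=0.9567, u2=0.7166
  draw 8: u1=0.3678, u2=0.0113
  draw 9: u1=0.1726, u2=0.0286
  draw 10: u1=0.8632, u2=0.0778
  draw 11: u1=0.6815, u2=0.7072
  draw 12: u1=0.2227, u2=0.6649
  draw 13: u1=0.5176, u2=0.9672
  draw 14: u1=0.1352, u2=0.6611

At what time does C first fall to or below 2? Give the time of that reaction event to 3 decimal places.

Threshold first reached at t = 0.277

t=0.000: S=4 E=9 C=8
Draw 1: a1=6.720, a2=0.968, a3=0.632, a4=0.664, a5=15.520, a0=24.504; τ=−ln(0.3528)/24.504=0.043 → t=0.043; u2·a0=0.6885·24.504=16.871; a1+…+a4=8.984 < 16.871 ≤ a1+…+a5=24.504 → R5 fires; S=5 E=9 C=7
Draw 2: a1=7.350, a2=0.847, a3=0.790, a4=0.830, a5=16.975, a0=26.792; τ=−ln(0.5743)/26.792=0.021 → t=0.063; u2·a0=0.7035·26.792=18.848; a1+…+a4=9.817 < 18.848 ≤ a1+…+a5=26.792 → R5 fires; S=6 E=9 C=6
Draw 3: a1=7.560, a2=0.726, a3=0.948, a4=0.996, a5=17.460, a0=27.690; τ=−ln(0.1042)/27.690=0.082 → t=0.145; u2·a0=0.5406·27.690=14.969; a1+…+a4=10.230 < 14.969 ≤ a1+…+a5=27.690 → R5 fires; S=7 E=9 C=5
Draw 4: a1=7.350, a2=0.605, a3=1.106, a4=1.162, a5=16.975, a0=27.198; τ=−ln(0.4317)/27.198=0.031 → t=0.176; u2·a0=0.3980·27.198=10.825; a1+…+a4=10.223 < 10.825 ≤ a1+…+a5=27.198 → R5 fires; S=8 E=9 C=4
Draw 5: a1=6.720, a2=0.484, a3=1.264, a4=1.328, a5=15.520, a0=25.316; τ=−ln(0.0780)/25.316=0.101 → t=0.277; u2·a0=0.2549·25.316=6.453 ≤ a1=6.720 → R1 fires; S=8 E=11 C=3
Draw 6: a1=5.040, a2=0.363, a3=1.264, a4=1.328, a5=11.640, a0=19.635; τ=−ln(0.9888)/19.635=0.001 → t=0.277; u2·a0=0.0282·19.635=0.554 ≤ a1=5.040 → R1 fires; S=8 E=13 C=2
Draw 7: a1=3.360, a2=0.242, a3=1.264, a4=1.328, a5=7.760, a0=13.954; τ=−ln(0.9567)/13.954=0.003 → t=0.280; u2·a0=0.7166·13.954=9.999; a1+…+a4=6.194 < 9.999 ≤ a1+…+a5=13.954 → R5 fires; S=9 E=13 C=1
Draw 8: a1=1.890, a2=0.121, a3=1.422, a4=1.494, a5=4.365, a0=9.292; τ=−ln(0.3678)/9.292=0.108 → t=0.388; u2·a0=0.0113·9.292=0.105 ≤ a1=1.890 → R1 fires; S=9 E=15 C=0
Draw 9: a1=0.000, a2=0.000, a3=1.422, a4=1.494, a5=0.000, a0=2.916; τ=−ln(0.1726)/2.916=0.602 → t=0.990; u2·a0=0.0286·2.916=0.083; a1+a2=0.000 < 0.083 ≤ a1+…+a3=1.422 → R3 fires; S=8 E=15 C=2
Draw 10: a1=3.360, a2=0.242, a3=1.264, a4=1.328, a5=7.760, a0=13.954; τ=−ln(0.8632)/13.954=0.011 → t=1.001; u2·a0=0.0778·13.954=1.086 ≤ a1=3.360 → R1 fires; S=8 E=17 C=1
Draw 11: a1=1.680, a2=0.121, a3=1.264, a4=1.328, a5=3.880, a0=8.273; τ=−ln(0.6815)/8.273=0.046 → t=1.047; u2·a0=0.7072·8.273=5.851; a1+…+a4=4.393 < 5.851 ≤ a1+…+a5=8.273 → R5 fires; S=9 E=17 C=0
Draw 12: a1=0.000, a2=0.000, a3=1.422, a4=1.494, a5=0.000, a0=2.916; τ=−ln(0.2227)/2.916=0.515 → t=1.562; u2·a0=0.6649·2.916=1.939; a1+…+a3=1.422 < 1.939 ≤ a1+…+a4=2.916 → R4 fires; S=8 E=18 C=2
Draw 13: a1=3.360, a2=0.242, a3=1.264, a4=1.328, a5=7.760, a0=13.954; τ=−ln(0.5176)/13.954=0.047 → t=1.610; u2·a0=0.9672·13.954=13.496; a1+…+a4=6.194 < 13.496 ≤ a1+…+a5=13.954 → R5 fires; S=9 E=18 C=1
Draw 14: a1=1.890, a2=0.121, a3=1.422, a4=1.494, a5=4.365, a0=9.292; τ=−ln(0.1352)/9.292=0.215 → t=1.825 > T=1.65: stop.
C first becomes ≤ 2 when it reaches 2 at the event at t=0.277.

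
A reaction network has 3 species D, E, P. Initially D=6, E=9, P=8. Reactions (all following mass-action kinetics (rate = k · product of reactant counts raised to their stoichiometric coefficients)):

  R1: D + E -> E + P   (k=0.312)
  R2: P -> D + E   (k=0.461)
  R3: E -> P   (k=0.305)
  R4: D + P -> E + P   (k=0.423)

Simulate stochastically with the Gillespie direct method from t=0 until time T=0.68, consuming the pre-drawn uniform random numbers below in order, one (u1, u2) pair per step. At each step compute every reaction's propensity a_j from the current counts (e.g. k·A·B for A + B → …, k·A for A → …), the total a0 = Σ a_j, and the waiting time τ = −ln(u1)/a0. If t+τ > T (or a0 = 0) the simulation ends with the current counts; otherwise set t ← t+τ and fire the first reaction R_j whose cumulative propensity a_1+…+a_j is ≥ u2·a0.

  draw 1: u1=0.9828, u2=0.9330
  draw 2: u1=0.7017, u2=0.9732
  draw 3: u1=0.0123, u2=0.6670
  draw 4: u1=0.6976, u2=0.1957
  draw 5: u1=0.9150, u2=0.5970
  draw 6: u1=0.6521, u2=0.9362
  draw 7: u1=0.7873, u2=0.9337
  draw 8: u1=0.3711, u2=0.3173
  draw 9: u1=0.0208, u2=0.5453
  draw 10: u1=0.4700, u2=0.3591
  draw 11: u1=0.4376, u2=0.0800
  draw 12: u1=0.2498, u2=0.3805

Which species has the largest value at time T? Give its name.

Dominant species at T: E

t=0.000: D=6 E=9 P=8
Draw 1: a1=16.848, a2=3.688, a3=2.745, a4=20.304, a0=43.585; τ=−ln(0.9828)/43.585=0.000 → t=0.000; u2·a0=0.9330·43.585=40.665; a1+…+a3=23.281 < 40.665 ≤ a1+…+a4=43.585 → R4 fires; D=5 E=10 P=8
Draw 2: a1=15.600, a2=3.688, a3=3.050, a4=16.920, a0=39.258; τ=−ln(0.7017)/39.258=0.009 → t=0.009; u2·a0=0.9732·39.258=38.206; a1+…+a3=22.338 < 38.206 ≤ a1+…+a4=39.258 → R4 fires; D=4 E=11 P=8
Draw 3: a1=13.728, a2=3.688, a3=3.355, a4=13.536, a0=34.307; τ=−ln(0.0123)/34.307=0.128 → t=0.138; u2·a0=0.6670·34.307=22.883; a1+…+a3=20.771 < 22.883 ≤ a1+…+a4=34.307 → R4 fires; D=3 E=12 P=8
Draw 4: a1=11.232, a2=3.688, a3=3.660, a4=10.152, a0=28.732; τ=−ln(0.6976)/28.732=0.013 → t=0.150; u2·a0=0.1957·28.732=5.623 ≤ a1=11.232 → R1 fires; D=2 E=12 P=9
Draw 5: a1=7.488, a2=4.149, a3=3.660, a4=7.614, a0=22.911; τ=−ln(0.9150)/22.911=0.004 → t=0.154; u2·a0=0.5970·22.911=13.678; a1+a2=11.637 < 13.678 ≤ a1+…+a3=15.297 → R3 fires; D=2 E=11 P=10
Draw 6: a1=6.864, a2=4.610, a3=3.355, a4=8.460, a0=23.289; τ=−ln(0.6521)/23.289=0.018 → t=0.172; u2·a0=0.9362·23.289=21.803; a1+…+a3=14.829 < 21.803 ≤ a1+…+a4=23.289 → R4 fires; D=1 E=12 P=10
Draw 7: a1=3.744, a2=4.610, a3=3.660, a4=4.230, a0=16.244; τ=−ln(0.7873)/16.244=0.015 → t=0.187; u2·a0=0.9337·16.244=15.167; a1+…+a3=12.014 < 15.167 ≤ a1+…+a4=16.244 → R4 fires; D=0 E=13 P=10
Draw 8: a1=0.000, a2=4.610, a3=3.965, a4=0.000, a0=8.575; τ=−ln(0.3711)/8.575=0.116 → t=0.303; u2·a0=0.3173·8.575=2.721; a1=0.000 < 2.721 ≤ a1+a2=4.610 → R2 fires; D=1 E=14 P=9
Draw 9: a1=4.368, a2=4.149, a3=4.270, a4=3.807, a0=16.594; τ=−ln(0.0208)/16.594=0.233 → t=0.536; u2·a0=0.5453·16.594=9.049; a1+a2=8.517 < 9.049 ≤ a1+…+a3=12.787 → R3 fires; D=1 E=13 P=10
Draw 10: a1=4.056, a2=4.610, a3=3.965, a4=4.230, a0=16.861; τ=−ln(0.4700)/16.861=0.045 → t=0.581; u2·a0=0.3591·16.861=6.055; a1=4.056 < 6.055 ≤ a1+a2=8.666 → R2 fires; D=2 E=14 P=9
Draw 11: a1=8.736, a2=4.149, a3=4.270, a4=7.614, a0=24.769; τ=−ln(0.4376)/24.769=0.033 → t=0.614; u2·a0=0.0800·24.769=1.982 ≤ a1=8.736 → R1 fires; D=1 E=14 P=10
Draw 12: a1=4.368, a2=4.610, a3=4.270, a4=4.230, a0=17.478; τ=−ln(0.2498)/17.478=0.079 → t=0.694 > T=0.68: stop.
At T=0.68: D=1 E=14 P=10; the largest is E.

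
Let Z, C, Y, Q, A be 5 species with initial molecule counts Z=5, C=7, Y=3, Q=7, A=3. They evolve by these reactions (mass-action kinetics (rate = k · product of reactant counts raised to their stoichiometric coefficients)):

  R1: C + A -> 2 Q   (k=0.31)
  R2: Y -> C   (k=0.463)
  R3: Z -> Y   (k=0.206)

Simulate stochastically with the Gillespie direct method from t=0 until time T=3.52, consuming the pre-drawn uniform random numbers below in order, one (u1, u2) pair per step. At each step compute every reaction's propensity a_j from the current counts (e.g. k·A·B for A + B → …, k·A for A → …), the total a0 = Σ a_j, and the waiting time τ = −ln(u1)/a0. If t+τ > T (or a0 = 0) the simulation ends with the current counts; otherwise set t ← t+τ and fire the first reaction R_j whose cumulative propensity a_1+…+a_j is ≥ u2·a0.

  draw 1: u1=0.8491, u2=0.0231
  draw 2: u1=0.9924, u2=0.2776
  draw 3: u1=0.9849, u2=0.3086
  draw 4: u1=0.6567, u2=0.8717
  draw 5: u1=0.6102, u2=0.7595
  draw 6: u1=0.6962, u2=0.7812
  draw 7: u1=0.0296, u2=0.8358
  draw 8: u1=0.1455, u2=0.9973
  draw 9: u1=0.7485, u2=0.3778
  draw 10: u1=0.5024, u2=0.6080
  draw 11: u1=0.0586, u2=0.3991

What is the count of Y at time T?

t=0.000: Z=5 C=7 Y=3 Q=7 A=3
Draw 1: a1=6.510, a2=1.389, a3=1.030, a0=8.929; τ=−ln(0.8491)/8.929=0.018 → t=0.018; u2·a0=0.0231·8.929=0.206 ≤ a1=6.510 → R1 fires; Z=5 C=6 Y=3 Q=9 A=2
Draw 2: a1=3.720, a2=1.389, a3=1.030, a0=6.139; τ=−ln(0.9924)/6.139=0.001 → t=0.020; u2·a0=0.2776·6.139=1.704 ≤ a1=3.720 → R1 fires; Z=5 C=5 Y=3 Q=11 A=1
Draw 3: a1=1.550, a2=1.389, a3=1.030, a0=3.969; τ=−ln(0.9849)/3.969=0.004 → t=0.023; u2·a0=0.3086·3.969=1.225 ≤ a1=1.550 → R1 fires; Z=5 C=4 Y=3 Q=13 A=0
Draw 4: a1=0.000, a2=1.389, a3=1.030, a0=2.419; τ=−ln(0.6567)/2.419=0.174 → t=0.197; u2·a0=0.8717·2.419=2.109; a1+a2=1.389 < 2.109 ≤ a1+…+a3=2.419 → R3 fires; Z=4 C=4 Y=4 Q=13 A=0
Draw 5: a1=0.000, a2=1.852, a3=0.824, a0=2.676; τ=−ln(0.6102)/2.676=0.185 → t=0.382; u2·a0=0.7595·2.676=2.032; a1+a2=1.852 < 2.032 ≤ a1+…+a3=2.676 → R3 fires; Z=3 C=4 Y=5 Q=13 A=0
Draw 6: a1=0.000, a2=2.315, a3=0.618, a0=2.933; τ=−ln(0.6962)/2.933=0.123 → t=0.505; u2·a0=0.7812·2.933=2.291; a1=0.000 < 2.291 ≤ a1+a2=2.315 → R2 fires; Z=3 C=5 Y=4 Q=13 A=0
Draw 7: a1=0.000, a2=1.852, a3=0.618, a0=2.470; τ=−ln(0.0296)/2.470=1.425 → t=1.930; u2·a0=0.8358·2.470=2.064; a1+a2=1.852 < 2.064 ≤ a1+…+a3=2.470 → R3 fires; Z=2 C=5 Y=5 Q=13 A=0
Draw 8: a1=0.000, a2=2.315, a3=0.412, a0=2.727; τ=−ln(0.1455)/2.727=0.707 → t=2.637; u2·a0=0.9973·2.727=2.720; a1+a2=2.315 < 2.720 ≤ a1+…+a3=2.727 → R3 fires; Z=1 C=5 Y=6 Q=13 A=0
Draw 9: a1=0.000, a2=2.778, a3=0.206, a0=2.984; τ=−ln(0.7485)/2.984=0.097 → t=2.734; u2·a0=0.3778·2.984=1.127; a1=0.000 < 1.127 ≤ a1+a2=2.778 → R2 fires; Z=1 C=6 Y=5 Q=13 A=0
Draw 10: a1=0.000, a2=2.315, a3=0.206, a0=2.521; τ=−ln(0.5024)/2.521=0.273 → t=3.007; u2·a0=0.6080·2.521=1.533; a1=0.000 < 1.533 ≤ a1+a2=2.315 → R2 fires; Z=1 C=7 Y=4 Q=13 A=0
Draw 11: a1=0.000, a2=1.852, a3=0.206, a0=2.058; τ=−ln(0.0586)/2.058=1.379 → t=4.386 > T=3.52: stop.
Read off Y at T=3.52: 4

Y at T = 4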